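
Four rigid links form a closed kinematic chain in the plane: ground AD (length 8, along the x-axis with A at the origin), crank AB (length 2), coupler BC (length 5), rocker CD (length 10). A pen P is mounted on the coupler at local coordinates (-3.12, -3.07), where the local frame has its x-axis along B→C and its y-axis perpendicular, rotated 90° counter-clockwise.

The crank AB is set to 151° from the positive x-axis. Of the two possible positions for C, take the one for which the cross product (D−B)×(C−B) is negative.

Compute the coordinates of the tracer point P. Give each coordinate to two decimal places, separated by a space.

-5.16 3.71

A=(0,0), D=(8.00,0)
B = A + 2.00·(cos151°, sin151°) = (-1.7492, 0.9696)
|BD| = 9.7973
circle(B,5.00) ∩ circle(D,10.00): a=1.0711, h=4.8839
  candidates: C₊=(-0.2000,5.7236) cross=47.849; C₋=(-1.1667,-3.9963) cross=-47.849
  mode - wants cross < 0 → take C=(-1.1667,-3.9963) (cross=-47.849)
ex = (C−B)/|BC| = (0.1165,-0.9932); ey = (0.9932,0.1165)
P = B + -3.12·ex + -3.07·ey = (-5.1618,3.7107)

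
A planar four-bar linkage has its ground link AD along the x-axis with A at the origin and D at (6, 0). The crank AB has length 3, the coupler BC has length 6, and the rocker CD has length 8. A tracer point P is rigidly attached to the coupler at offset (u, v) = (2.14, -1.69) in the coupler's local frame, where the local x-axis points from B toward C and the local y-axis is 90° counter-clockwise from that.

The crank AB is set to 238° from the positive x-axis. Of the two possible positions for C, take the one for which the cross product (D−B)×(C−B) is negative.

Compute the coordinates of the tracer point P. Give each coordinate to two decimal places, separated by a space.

-1.48 -5.27

A=(0,0), D=(6.00,0)
B = A + 3.00·(cos238°, sin238°) = (-1.5898, -2.5441)
|BD| = 8.0048
circle(B,6.00) ∩ circle(D,8.00): a=2.2535, h=5.5607
  candidates: C₊=(-1.2205,3.4445) cross=44.513; C₋=(2.3142,-7.1004) cross=-44.513
  mode - wants cross < 0 → take C=(2.3142,-7.1004) (cross=-44.513)
ex = (C−B)/|BC| = (0.6507,-0.7594); ey = (0.7594,0.6507)
P = B + 2.14·ex + -1.69·ey = (-1.4807,-5.2688)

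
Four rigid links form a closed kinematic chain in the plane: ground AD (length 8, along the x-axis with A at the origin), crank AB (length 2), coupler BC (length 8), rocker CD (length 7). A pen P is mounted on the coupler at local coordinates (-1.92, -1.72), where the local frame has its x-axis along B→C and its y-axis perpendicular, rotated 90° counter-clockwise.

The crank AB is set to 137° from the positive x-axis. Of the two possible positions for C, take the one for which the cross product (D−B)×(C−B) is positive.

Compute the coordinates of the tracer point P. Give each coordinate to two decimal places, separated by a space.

A=(0,0), D=(8.00,0)
B = A + 2.00·(cos137°, sin137°) = (-1.4627, 1.3640)
|BD| = 9.5605
circle(B,8.00) ∩ circle(D,7.00): a=5.5647, h=5.7475
  candidates: C₊=(4.8651,6.2588) cross=54.949; C₋=(3.2251,-5.1186) cross=-54.949
  mode + wants cross > 0 → take C=(4.8651,6.2588) (cross=54.949)
ex = (C−B)/|BC| = (0.7910,0.6118); ey = (-0.6118,0.7910)
P = B + -1.92·ex + -1.72·ey = (-1.9290,-1.1712)

-1.93 -1.17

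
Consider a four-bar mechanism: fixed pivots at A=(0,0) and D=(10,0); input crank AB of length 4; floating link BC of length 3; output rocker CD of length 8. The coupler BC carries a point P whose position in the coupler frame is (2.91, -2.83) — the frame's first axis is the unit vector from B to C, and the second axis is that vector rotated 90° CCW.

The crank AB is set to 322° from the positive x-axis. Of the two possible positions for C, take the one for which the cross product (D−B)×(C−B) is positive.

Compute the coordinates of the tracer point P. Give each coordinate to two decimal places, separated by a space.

4.66 1.31

A=(0,0), D=(10.00,0)
B = A + 4.00·(cos322°, sin322°) = (3.1520, -2.4626)
|BD| = 7.2773
circle(B,3.00) ∩ circle(D,8.00): a=-0.1402, h=2.9967
  candidates: C₊=(2.0060,0.3098) cross=21.808; C₋=(4.0342,-5.3300) cross=-21.808
  mode + wants cross > 0 → take C=(2.0060,0.3098) (cross=21.808)
ex = (C−B)/|BC| = (-0.3820,0.9242); ey = (-0.9242,-0.3820)
P = B + 2.91·ex + -2.83·ey = (4.6557,1.3077)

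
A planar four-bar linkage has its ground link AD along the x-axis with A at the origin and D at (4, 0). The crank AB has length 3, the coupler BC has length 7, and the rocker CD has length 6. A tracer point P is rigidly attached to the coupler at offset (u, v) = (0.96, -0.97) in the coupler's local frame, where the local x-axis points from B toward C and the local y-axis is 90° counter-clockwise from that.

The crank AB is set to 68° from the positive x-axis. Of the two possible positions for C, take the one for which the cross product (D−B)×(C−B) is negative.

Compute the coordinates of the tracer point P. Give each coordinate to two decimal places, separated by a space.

-0.04 2.06

A=(0,0), D=(4.00,0)
B = A + 3.00·(cos68°, sin68°) = (1.1238, 2.7816)
|BD| = 4.0012
circle(B,7.00) ∩ circle(D,6.00): a=3.6251, h=5.9882
  candidates: C₊=(7.8926,4.5660) cross=23.960; C₋=(-0.4332,-4.0431) cross=-23.960
  mode - wants cross < 0 → take C=(-0.4332,-4.0431) (cross=-23.960)
ex = (C−B)/|BC| = (-0.2224,-0.9749); ey = (0.9749,-0.2224)
P = B + 0.96·ex + -0.97·ey = (-0.0354,2.0614)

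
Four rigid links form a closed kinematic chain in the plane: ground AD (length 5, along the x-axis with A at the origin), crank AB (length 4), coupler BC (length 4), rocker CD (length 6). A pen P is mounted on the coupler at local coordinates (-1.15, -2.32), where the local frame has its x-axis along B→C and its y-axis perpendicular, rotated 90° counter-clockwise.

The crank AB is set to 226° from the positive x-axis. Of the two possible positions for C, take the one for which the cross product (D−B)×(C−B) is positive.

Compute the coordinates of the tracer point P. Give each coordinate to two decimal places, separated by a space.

A=(0,0), D=(5.00,0)
B = A + 4.00·(cos226°, sin226°) = (-2.7786, -2.8774)
|BD| = 8.2938
circle(B,4.00) ∩ circle(D,6.00): a=2.9411, h=2.7110
  candidates: C₊=(-0.9607,0.6857) cross=22.485; C₋=(0.9204,-4.3996) cross=-22.485
  mode + wants cross > 0 → take C=(-0.9607,0.6857) (cross=22.485)
ex = (C−B)/|BC| = (0.4545,0.8908); ey = (-0.8908,0.4545)
P = B + -1.15·ex + -2.32·ey = (-1.2347,-4.9561)

-1.23 -4.96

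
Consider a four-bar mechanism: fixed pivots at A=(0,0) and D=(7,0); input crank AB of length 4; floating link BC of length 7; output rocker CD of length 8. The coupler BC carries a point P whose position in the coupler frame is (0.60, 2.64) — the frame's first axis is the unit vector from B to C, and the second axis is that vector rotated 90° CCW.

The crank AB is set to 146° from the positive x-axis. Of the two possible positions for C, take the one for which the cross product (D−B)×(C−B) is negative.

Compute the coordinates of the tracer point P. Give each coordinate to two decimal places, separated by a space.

-0.71 2.97

A=(0,0), D=(7.00,0)
B = A + 4.00·(cos146°, sin146°) = (-3.3162, 2.2368)
|BD| = 10.5559
circle(B,7.00) ∩ circle(D,8.00): a=4.5674, h=5.3046
  candidates: C₊=(2.2716,6.4531) cross=55.994; C₋=(0.0235,-3.9152) cross=-55.994
  mode - wants cross < 0 → take C=(0.0235,-3.9152) (cross=-55.994)
ex = (C−B)/|BC| = (0.4771,-0.8789); ey = (0.8789,0.4771)
P = B + 0.60·ex + 2.64·ey = (-0.7097,2.9690)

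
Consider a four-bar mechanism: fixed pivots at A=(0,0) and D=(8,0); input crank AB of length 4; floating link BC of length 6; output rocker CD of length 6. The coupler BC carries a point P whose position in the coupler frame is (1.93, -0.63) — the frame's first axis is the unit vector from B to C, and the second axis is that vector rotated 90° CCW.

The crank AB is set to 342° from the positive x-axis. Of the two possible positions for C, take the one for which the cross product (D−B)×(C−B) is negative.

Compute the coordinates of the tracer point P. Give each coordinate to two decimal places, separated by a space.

4.49 -3.15

A=(0,0), D=(8.00,0)
B = A + 4.00·(cos342°, sin342°) = (3.8042, -1.2361)
|BD| = 4.3741
circle(B,6.00) ∩ circle(D,6.00): a=2.1870, h=5.5872
  candidates: C₊=(4.3232,4.7414) cross=24.439; C₋=(7.4810,-5.9775) cross=-24.439
  mode - wants cross < 0 → take C=(7.4810,-5.9775) (cross=-24.439)
ex = (C−B)/|BC| = (0.6128,-0.7902); ey = (0.7902,0.6128)
P = B + 1.93·ex + -0.63·ey = (4.4891,-3.1473)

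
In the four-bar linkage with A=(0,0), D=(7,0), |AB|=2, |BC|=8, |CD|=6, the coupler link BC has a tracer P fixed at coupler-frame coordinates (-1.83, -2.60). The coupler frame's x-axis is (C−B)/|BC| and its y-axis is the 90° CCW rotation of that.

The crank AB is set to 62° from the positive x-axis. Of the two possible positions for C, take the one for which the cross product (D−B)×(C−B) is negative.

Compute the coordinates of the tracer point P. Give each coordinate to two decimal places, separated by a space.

-2.20 2.27

A=(0,0), D=(7.00,0)
B = A + 2.00·(cos62°, sin62°) = (0.9389, 1.7659)
|BD| = 6.3131
circle(B,8.00) ∩ circle(D,6.00): a=5.3742, h=5.9261
  candidates: C₊=(7.7562,5.9522) cross=37.412; C₋=(4.4409,-5.4269) cross=-37.412
  mode - wants cross < 0 → take C=(4.4409,-5.4269) (cross=-37.412)
ex = (C−B)/|BC| = (0.4377,-0.8991); ey = (0.8991,0.4377)
P = B + -1.83·ex + -2.60·ey = (-2.1998,2.2731)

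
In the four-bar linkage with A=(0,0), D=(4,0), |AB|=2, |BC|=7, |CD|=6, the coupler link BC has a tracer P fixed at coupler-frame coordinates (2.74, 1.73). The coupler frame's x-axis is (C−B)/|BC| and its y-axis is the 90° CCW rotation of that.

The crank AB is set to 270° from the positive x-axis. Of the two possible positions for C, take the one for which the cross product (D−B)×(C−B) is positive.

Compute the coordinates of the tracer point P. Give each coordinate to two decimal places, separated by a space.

A=(0,0), D=(4.00,0)
B = A + 2.00·(cos270°, sin270°) = (-0.0000, -2.0000)
|BD| = 4.4721
circle(B,7.00) ∩ circle(D,6.00): a=3.6895, h=5.9487
  candidates: C₊=(0.6396,4.9707) cross=26.604; C₋=(5.9604,-5.6707) cross=-26.604
  mode + wants cross > 0 → take C=(0.6396,4.9707) (cross=26.604)
ex = (C−B)/|BC| = (0.0914,0.9958); ey = (-0.9958,0.0914)
P = B + 2.74·ex + 1.73·ey = (-1.4724,0.8866)

-1.47 0.89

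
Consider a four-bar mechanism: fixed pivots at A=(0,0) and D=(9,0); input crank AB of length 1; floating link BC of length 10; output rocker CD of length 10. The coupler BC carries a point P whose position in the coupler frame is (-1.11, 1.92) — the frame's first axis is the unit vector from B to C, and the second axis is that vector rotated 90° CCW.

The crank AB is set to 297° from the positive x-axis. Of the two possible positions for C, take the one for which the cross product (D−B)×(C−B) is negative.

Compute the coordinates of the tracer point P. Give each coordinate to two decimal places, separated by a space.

1.51 1.06

A=(0,0), D=(9.00,0)
B = A + 1.00·(cos297°, sin297°) = (0.4540, -0.8910)
|BD| = 8.5923
circle(B,10.00) ∩ circle(D,10.00): a=4.2962, h=9.0301
  candidates: C₊=(3.7906,8.5359) cross=77.590; C₋=(5.6634,-9.4269) cross=-77.590
  mode - wants cross < 0 → take C=(5.6634,-9.4269) (cross=-77.590)
ex = (C−B)/|BC| = (0.5209,-0.8536); ey = (0.8536,0.5209)
P = B + -1.11·ex + 1.92·ey = (1.5146,1.0567)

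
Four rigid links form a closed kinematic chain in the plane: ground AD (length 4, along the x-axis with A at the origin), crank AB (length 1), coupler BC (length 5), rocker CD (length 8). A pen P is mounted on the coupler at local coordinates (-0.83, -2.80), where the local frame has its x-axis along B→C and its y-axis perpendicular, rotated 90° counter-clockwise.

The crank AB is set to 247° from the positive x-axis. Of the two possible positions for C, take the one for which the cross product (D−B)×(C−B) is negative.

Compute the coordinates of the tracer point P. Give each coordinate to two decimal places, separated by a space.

A=(0,0), D=(4.00,0)
B = A + 1.00·(cos247°, sin247°) = (-0.3907, -0.9205)
|BD| = 4.4862
circle(B,5.00) ∩ circle(D,8.00): a=-2.1036, h=4.5360
  candidates: C₊=(-3.3803,3.0873) cross=20.349; C₋=(-1.5188,-5.7916) cross=-20.349
  mode - wants cross < 0 → take C=(-1.5188,-5.7916) (cross=-20.349)
ex = (C−B)/|BC| = (-0.2256,-0.9742); ey = (0.9742,-0.2256)
P = B + -0.83·ex + -2.80·ey = (-2.9313,0.5198)

-2.93 0.52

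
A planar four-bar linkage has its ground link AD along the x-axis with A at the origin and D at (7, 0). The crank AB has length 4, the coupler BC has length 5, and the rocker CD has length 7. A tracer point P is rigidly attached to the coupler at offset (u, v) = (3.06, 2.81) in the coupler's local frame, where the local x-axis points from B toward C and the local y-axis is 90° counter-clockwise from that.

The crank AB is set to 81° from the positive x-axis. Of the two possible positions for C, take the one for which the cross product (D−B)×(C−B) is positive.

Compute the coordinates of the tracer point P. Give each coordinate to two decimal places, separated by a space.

A=(0,0), D=(7.00,0)
B = A + 4.00·(cos81°, sin81°) = (0.6257, 3.9508)
|BD| = 7.4993
circle(B,5.00) ∩ circle(D,7.00): a=2.1495, h=4.5144
  candidates: C₊=(4.8310,6.6555) cross=33.855; C₋=(0.0745,-1.0188) cross=-33.855
  mode + wants cross > 0 → take C=(4.8310,6.6555) (cross=33.855)
ex = (C−B)/|BC| = (0.8411,0.5409); ey = (-0.5409,0.8411)
P = B + 3.06·ex + 2.81·ey = (1.6793,7.9694)

1.68 7.97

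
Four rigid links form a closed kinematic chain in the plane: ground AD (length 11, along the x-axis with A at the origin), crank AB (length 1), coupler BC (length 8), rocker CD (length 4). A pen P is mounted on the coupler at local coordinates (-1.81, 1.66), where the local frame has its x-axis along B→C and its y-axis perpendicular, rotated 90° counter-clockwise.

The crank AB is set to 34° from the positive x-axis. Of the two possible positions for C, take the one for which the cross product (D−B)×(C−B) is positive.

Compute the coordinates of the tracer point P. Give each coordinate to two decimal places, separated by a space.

-1.41 1.57

A=(0,0), D=(11.00,0)
B = A + 1.00·(cos34°, sin34°) = (0.8290, 0.5592)
|BD| = 10.1863
circle(B,8.00) ∩ circle(D,4.00): a=7.4493, h=2.9169
  candidates: C₊=(8.4272,3.0628) cross=29.713; C₋=(8.1069,-2.7623) cross=-29.713
  mode + wants cross > 0 → take C=(8.4272,3.0628) (cross=29.713)
ex = (C−B)/|BC| = (0.9498,0.3129); ey = (-0.3129,0.9498)
P = B + -1.81·ex + 1.66·ey = (-1.4095,1.5694)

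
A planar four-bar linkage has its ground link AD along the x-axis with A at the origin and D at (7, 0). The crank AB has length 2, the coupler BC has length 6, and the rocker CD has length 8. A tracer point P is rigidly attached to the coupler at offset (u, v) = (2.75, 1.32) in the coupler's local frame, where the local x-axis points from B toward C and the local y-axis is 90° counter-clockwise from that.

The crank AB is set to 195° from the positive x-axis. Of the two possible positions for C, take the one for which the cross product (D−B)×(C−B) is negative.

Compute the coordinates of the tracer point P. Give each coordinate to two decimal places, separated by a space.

0.65 -2.14

A=(0,0), D=(7.00,0)
B = A + 2.00·(cos195°, sin195°) = (-1.9319, -0.5176)
|BD| = 8.9468
circle(B,6.00) ∩ circle(D,8.00): a=2.9086, h=5.2478
  candidates: C₊=(0.6683,4.8897) cross=46.952; C₋=(1.2755,-5.5884) cross=-46.952
  mode - wants cross < 0 → take C=(1.2755,-5.5884) (cross=-46.952)
ex = (C−B)/|BC| = (0.5346,-0.8451); ey = (0.8451,0.5346)
P = B + 2.75·ex + 1.32·ey = (0.6538,-2.1361)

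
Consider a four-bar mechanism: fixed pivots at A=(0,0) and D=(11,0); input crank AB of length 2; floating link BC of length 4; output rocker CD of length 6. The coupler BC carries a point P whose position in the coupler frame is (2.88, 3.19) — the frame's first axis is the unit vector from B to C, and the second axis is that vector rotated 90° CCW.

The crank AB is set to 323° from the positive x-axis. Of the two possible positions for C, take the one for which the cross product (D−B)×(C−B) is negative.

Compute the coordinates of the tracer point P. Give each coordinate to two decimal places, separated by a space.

5.23 1.09

A=(0,0), D=(11.00,0)
B = A + 2.00·(cos323°, sin323°) = (1.5973, -1.2036)
|BD| = 9.4795
circle(B,4.00) ∩ circle(D,6.00): a=3.6848, h=1.5563
  candidates: C₊=(5.0547,0.8080) cross=14.753; C₋=(5.4499,-2.2795) cross=-14.753
  mode - wants cross < 0 → take C=(5.4499,-2.2795) (cross=-14.753)
ex = (C−B)/|BC| = (0.9632,-0.2690); ey = (0.2690,0.9632)
P = B + 2.88·ex + 3.19·ey = (5.2291,1.0942)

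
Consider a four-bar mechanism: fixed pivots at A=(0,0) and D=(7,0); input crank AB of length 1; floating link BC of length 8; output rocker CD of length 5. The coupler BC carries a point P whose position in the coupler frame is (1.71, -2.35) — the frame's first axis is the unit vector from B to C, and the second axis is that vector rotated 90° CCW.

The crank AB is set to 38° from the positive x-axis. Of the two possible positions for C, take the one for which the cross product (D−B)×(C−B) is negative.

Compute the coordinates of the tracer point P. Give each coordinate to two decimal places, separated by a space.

0.37 -2.26

A=(0,0), D=(7.00,0)
B = A + 1.00·(cos38°, sin38°) = (0.7880, 0.6157)
|BD| = 6.2424
circle(B,8.00) ∩ circle(D,5.00): a=6.2450, h=5.0000
  candidates: C₊=(7.4957,4.9754) cross=31.212; C₋=(6.5094,-4.9759) cross=-31.212
  mode - wants cross < 0 → take C=(6.5094,-4.9759) (cross=-31.212)
ex = (C−B)/|BC| = (0.7152,-0.6989); ey = (0.6989,0.7152)
P = B + 1.71·ex + -2.35·ey = (0.3685,-2.2602)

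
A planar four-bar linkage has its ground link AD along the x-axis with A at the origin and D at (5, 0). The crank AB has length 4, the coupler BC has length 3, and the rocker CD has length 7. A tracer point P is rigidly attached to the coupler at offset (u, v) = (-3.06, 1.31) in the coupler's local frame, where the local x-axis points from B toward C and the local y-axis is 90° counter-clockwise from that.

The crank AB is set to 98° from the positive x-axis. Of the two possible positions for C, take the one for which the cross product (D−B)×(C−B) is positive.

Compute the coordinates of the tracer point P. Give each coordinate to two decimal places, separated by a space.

-3.64 2.71

A=(0,0), D=(5.00,0)
B = A + 4.00·(cos98°, sin98°) = (-0.5567, 3.9611)
|BD| = 6.8240
circle(B,3.00) ∩ circle(D,7.00): a=0.4812, h=2.9612
  candidates: C₊=(1.5540,6.0930) cross=20.207; C₋=(-1.8837,1.2705) cross=-20.207
  mode + wants cross > 0 → take C=(1.5540,6.0930) (cross=20.207)
ex = (C−B)/|BC| = (0.7035,0.7106); ey = (-0.7106,0.7035)
P = B + -3.06·ex + 1.31·ey = (-3.6405,2.7081)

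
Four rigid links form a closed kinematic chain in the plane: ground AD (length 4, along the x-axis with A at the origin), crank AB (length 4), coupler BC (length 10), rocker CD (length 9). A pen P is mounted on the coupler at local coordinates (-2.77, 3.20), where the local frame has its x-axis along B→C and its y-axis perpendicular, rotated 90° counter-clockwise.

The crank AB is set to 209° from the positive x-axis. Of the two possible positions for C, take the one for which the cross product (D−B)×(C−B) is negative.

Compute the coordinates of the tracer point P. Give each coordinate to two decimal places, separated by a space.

A=(0,0), D=(4.00,0)
B = A + 4.00·(cos209°, sin209°) = (-3.4985, -1.9392)
|BD| = 7.7452
circle(B,10.00) ∩ circle(D,9.00): a=5.0992, h=8.6022
  candidates: C₊=(-0.7156,7.6657) cross=66.626; C₋=(3.5921,-8.9908) cross=-66.626
  mode - wants cross < 0 → take C=(3.5921,-8.9908) (cross=-66.626)
ex = (C−B)/|BC| = (0.7091,-0.7052); ey = (0.7052,0.7091)
P = B + -2.77·ex + 3.20·ey = (-3.2061,2.2830)

-3.21 2.28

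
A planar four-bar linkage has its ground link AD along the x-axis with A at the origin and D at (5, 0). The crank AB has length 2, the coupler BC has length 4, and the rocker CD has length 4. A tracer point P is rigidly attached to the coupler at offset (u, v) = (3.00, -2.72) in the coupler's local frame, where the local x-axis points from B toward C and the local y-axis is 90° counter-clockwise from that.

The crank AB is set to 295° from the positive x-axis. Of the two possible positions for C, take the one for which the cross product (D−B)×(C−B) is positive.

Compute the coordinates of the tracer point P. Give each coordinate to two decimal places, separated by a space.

A=(0,0), D=(5.00,0)
B = A + 2.00·(cos295°, sin295°) = (0.8452, -1.8126)
|BD| = 4.5329
circle(B,4.00) ∩ circle(D,4.00): a=2.2665, h=3.2959
  candidates: C₊=(1.6047,2.1146) cross=14.940; C₋=(4.2406,-3.9272) cross=-14.940
  mode + wants cross > 0 → take C=(1.6047,2.1146) (cross=14.940)
ex = (C−B)/|BC| = (0.1899,0.9818); ey = (-0.9818,0.1899)
P = B + 3.00·ex + -2.72·ey = (4.0853,0.6164)

4.09 0.62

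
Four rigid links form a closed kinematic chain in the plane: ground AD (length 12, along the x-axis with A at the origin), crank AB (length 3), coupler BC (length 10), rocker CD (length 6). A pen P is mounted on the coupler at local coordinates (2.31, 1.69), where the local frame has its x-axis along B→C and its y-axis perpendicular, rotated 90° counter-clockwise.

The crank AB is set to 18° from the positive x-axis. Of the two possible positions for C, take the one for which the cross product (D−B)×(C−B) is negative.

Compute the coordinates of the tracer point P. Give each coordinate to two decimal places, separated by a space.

A=(0,0), D=(12.00,0)
B = A + 3.00·(cos18°, sin18°) = (2.8532, 0.9271)
|BD| = 9.1937
circle(B,10.00) ∩ circle(D,6.00): a=8.0775, h=5.8953
  candidates: C₊=(11.4839,5.9778) cross=54.199; C₋=(10.2950,-5.7527) cross=-54.199
  mode - wants cross < 0 → take C=(10.2950,-5.7527) (cross=-54.199)
ex = (C−B)/|BC| = (0.7442,-0.6680); ey = (0.6680,0.7442)
P = B + 2.31·ex + 1.69·ey = (5.7011,0.6417)

5.70 0.64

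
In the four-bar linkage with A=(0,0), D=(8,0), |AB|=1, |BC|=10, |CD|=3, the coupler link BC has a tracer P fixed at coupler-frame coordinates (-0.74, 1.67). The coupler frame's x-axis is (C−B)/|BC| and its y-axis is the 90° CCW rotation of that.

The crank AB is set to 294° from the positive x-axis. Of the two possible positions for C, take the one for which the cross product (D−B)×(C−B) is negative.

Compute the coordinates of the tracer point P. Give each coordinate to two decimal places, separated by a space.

A=(0,0), D=(8.00,0)
B = A + 1.00·(cos294°, sin294°) = (0.4067, -0.9135)
|BD| = 7.6480
circle(B,10.00) ∩ circle(D,3.00): a=9.7733, h=2.1174
  candidates: C₊=(9.8571,2.3561) cross=16.194; C₋=(10.3629,-1.8484) cross=-16.194
  mode - wants cross < 0 → take C=(10.3629,-1.8484) (cross=-16.194)
ex = (C−B)/|BC| = (0.9956,-0.0935); ey = (0.0935,0.9956)
P = B + -0.74·ex + 1.67·ey = (-0.1739,0.8183)

-0.17 0.82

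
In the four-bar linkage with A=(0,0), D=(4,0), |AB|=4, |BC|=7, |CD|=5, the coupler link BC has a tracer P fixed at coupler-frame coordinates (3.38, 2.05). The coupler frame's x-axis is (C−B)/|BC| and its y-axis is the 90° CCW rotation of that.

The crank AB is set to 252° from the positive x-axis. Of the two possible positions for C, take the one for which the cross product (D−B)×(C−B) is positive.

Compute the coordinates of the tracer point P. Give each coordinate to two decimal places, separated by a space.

-2.63 -0.10

A=(0,0), D=(4.00,0)
B = A + 4.00·(cos252°, sin252°) = (-1.2361, -3.8042)
|BD| = 6.4721
circle(B,7.00) ∩ circle(D,5.00): a=5.0902, h=4.8052
  candidates: C₊=(0.0575,3.0752) cross=31.100; C₋=(5.7064,-4.6998) cross=-31.100
  mode + wants cross > 0 → take C=(0.0575,3.0752) (cross=31.100)
ex = (C−B)/|BC| = (0.1848,0.9828); ey = (-0.9828,0.1848)
P = B + 3.38·ex + 2.05·ey = (-2.6261,-0.1036)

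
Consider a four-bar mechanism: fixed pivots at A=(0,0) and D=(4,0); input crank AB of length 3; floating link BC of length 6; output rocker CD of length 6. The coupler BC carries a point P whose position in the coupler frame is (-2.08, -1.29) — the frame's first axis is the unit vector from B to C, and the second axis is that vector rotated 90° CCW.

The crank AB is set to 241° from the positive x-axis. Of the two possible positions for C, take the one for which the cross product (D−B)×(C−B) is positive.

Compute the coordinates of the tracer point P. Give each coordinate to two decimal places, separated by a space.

-0.34 -4.80

A=(0,0), D=(4.00,0)
B = A + 3.00·(cos241°, sin241°) = (-1.4544, -2.6239)
|BD| = 6.0527
circle(B,6.00) ∩ circle(D,6.00): a=3.0264, h=5.1808
  candidates: C₊=(-0.9731,3.3568) cross=31.358; C₋=(3.5187,-5.9807) cross=-31.358
  mode + wants cross > 0 → take C=(-0.9731,3.3568) (cross=31.358)
ex = (C−B)/|BC| = (0.0802,0.9968); ey = (-0.9968,0.0802)
P = B + -2.08·ex + -1.29·ey = (-0.3354,-4.8006)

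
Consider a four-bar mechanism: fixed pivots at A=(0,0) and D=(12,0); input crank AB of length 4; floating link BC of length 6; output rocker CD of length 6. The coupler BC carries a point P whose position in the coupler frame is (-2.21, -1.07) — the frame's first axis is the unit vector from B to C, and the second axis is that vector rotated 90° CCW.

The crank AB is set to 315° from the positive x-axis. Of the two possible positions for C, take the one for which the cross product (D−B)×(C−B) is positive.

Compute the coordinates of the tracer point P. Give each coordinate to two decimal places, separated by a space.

2.40 -5.25

A=(0,0), D=(12.00,0)
B = A + 4.00·(cos315°, sin315°) = (2.8284, -2.8284)
|BD| = 9.5978
circle(B,6.00) ∩ circle(D,6.00): a=4.7989, h=3.6015
  candidates: C₊=(6.3529,2.0273) cross=34.566; C₋=(8.4755,-4.8557) cross=-34.566
  mode + wants cross > 0 → take C=(6.3529,2.0273) (cross=34.566)
ex = (C−B)/|BC| = (0.5874,0.8093); ey = (-0.8093,0.5874)
P = B + -2.21·ex + -1.07·ey = (2.3962,-5.2455)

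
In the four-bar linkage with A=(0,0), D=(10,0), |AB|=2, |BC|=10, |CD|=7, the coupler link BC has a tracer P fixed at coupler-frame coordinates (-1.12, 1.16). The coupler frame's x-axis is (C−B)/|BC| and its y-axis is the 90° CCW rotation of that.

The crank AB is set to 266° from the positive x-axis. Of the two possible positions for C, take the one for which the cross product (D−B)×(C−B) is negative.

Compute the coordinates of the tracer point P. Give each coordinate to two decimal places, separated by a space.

A=(0,0), D=(10.00,0)
B = A + 2.00·(cos266°, sin266°) = (-0.1395, -1.9951)
|BD| = 10.3339
circle(B,10.00) ∩ circle(D,7.00): a=7.6346, h=6.4586
  candidates: C₊=(6.1045,5.8159) cross=66.743; C₋=(8.5983,-6.8582) cross=-66.743
  mode - wants cross < 0 → take C=(8.5983,-6.8582) (cross=-66.743)
ex = (C−B)/|BC| = (0.8738,-0.4863); ey = (0.4863,0.8738)
P = B + -1.12·ex + 1.16·ey = (-0.5540,-0.4369)

-0.55 -0.44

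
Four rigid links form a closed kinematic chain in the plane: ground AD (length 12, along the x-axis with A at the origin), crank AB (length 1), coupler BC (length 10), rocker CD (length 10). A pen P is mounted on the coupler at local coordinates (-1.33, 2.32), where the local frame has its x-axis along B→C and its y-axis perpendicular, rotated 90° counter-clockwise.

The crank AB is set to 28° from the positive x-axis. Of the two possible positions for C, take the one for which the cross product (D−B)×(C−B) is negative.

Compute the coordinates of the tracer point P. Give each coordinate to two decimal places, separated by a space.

2.17 2.81

A=(0,0), D=(12.00,0)
B = A + 1.00·(cos28°, sin28°) = (0.8829, 0.4695)
|BD| = 11.1270
circle(B,10.00) ∩ circle(D,10.00): a=5.5635, h=8.3095
  candidates: C₊=(6.7921,8.5368) cross=92.459; C₋=(6.0909,-8.0674) cross=-92.459
  mode - wants cross < 0 → take C=(6.0909,-8.0674) (cross=-92.459)
ex = (C−B)/|BC| = (0.5208,-0.8537); ey = (0.8537,0.5208)
P = B + -1.33·ex + 2.32·ey = (2.1708,2.8131)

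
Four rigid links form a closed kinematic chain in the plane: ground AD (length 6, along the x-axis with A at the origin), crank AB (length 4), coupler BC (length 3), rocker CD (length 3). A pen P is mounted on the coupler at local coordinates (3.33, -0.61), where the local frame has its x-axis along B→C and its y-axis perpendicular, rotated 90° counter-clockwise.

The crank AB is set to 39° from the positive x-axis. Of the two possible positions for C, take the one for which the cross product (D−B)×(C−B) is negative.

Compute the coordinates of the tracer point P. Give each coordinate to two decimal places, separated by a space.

2.42 -0.80

A=(0,0), D=(6.00,0)
B = A + 4.00·(cos39°, sin39°) = (3.1086, 2.5173)
|BD| = 3.8337
circle(B,3.00) ∩ circle(D,3.00): a=1.9168, h=2.3078
  candidates: C₊=(6.0696,2.9992) cross=8.847; C₋=(3.0390,-0.4819) cross=-8.847
  mode - wants cross < 0 → take C=(3.0390,-0.4819) (cross=-8.847)
ex = (C−B)/|BC| = (-0.0232,-0.9997); ey = (0.9997,-0.0232)
P = B + 3.33·ex + -0.61·ey = (2.4215,-0.7977)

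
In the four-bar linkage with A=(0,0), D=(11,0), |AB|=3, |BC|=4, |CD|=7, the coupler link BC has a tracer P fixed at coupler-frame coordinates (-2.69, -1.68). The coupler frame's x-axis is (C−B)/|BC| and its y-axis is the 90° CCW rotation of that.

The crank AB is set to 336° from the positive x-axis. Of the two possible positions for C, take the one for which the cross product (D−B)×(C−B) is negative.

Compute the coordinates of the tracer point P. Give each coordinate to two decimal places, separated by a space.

A=(0,0), D=(11.00,0)
B = A + 3.00·(cos336°, sin336°) = (2.7406, -1.2202)
|BD| = 8.3490
circle(B,4.00) ∩ circle(D,7.00): a=2.1982, h=3.3418
  candidates: C₊=(4.4268,2.4070) cross=27.901; C₋=(5.4037,-4.2049) cross=-27.901
  mode - wants cross < 0 → take C=(5.4037,-4.2049) (cross=-27.901)
ex = (C−B)/|BC| = (0.6658,-0.7462); ey = (0.7462,0.6658)
P = B + -2.69·ex + -1.68·ey = (-0.3038,-0.3315)

-0.30 -0.33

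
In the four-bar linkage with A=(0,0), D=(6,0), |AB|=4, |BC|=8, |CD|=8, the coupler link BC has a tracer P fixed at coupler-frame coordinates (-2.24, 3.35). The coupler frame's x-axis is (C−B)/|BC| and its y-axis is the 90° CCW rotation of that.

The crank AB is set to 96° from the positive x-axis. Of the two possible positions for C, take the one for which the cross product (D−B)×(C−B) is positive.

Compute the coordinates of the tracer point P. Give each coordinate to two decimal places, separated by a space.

-4.03 5.76

A=(0,0), D=(6.00,0)
B = A + 4.00·(cos96°, sin96°) = (-0.4181, 3.9781)
|BD| = 7.5510
circle(B,8.00) ∩ circle(D,8.00): a=3.7755, h=7.0531
  candidates: C₊=(6.5067,7.9839) cross=53.258; C₋=(-0.9248,-4.0058) cross=-53.258
  mode + wants cross > 0 → take C=(6.5067,7.9839) (cross=53.258)
ex = (C−B)/|BC| = (0.8656,0.5007); ey = (-0.5007,0.8656)
P = B + -2.24·ex + 3.35·ey = (-4.0345,5.7562)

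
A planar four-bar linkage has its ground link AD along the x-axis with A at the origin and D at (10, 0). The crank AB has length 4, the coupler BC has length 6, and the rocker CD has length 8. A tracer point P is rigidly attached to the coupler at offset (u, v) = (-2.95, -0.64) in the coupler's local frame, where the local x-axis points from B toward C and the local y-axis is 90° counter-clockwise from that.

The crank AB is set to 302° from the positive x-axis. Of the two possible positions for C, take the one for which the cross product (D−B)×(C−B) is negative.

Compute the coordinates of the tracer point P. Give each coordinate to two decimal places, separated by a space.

-0.54 -1.97

A=(0,0), D=(10.00,0)
B = A + 4.00·(cos302°, sin302°) = (2.1197, -3.3922)
|BD| = 8.5794
circle(B,6.00) ∩ circle(D,8.00): a=2.6579, h=5.3792
  candidates: C₊=(2.4341,2.5996) cross=46.150; C₋=(6.6879,-7.2821) cross=-46.150
  mode - wants cross < 0 → take C=(6.6879,-7.2821) (cross=-46.150)
ex = (C−B)/|BC| = (0.7614,-0.6483); ey = (0.6483,0.7614)
P = B + -2.95·ex + -0.64·ey = (-0.5413,-1.9669)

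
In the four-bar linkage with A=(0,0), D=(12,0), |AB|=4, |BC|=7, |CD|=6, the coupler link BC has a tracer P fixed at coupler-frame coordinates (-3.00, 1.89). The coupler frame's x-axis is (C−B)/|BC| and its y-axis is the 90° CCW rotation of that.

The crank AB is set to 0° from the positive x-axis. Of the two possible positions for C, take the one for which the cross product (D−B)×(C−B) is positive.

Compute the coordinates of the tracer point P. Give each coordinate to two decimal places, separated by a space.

0.57 -0.88

A=(0,0), D=(12.00,0)
B = A + 4.00·(cos0°, sin0°) = (4.0000, 0.0000)
|BD| = 8.0000
circle(B,7.00) ∩ circle(D,6.00): a=4.8125, h=5.0833
  candidates: C₊=(8.8125,5.0833) cross=40.666; C₋=(8.8125,-5.0833) cross=-40.666
  mode + wants cross > 0 → take C=(8.8125,5.0833) (cross=40.666)
ex = (C−B)/|BC| = (0.6875,0.7262); ey = (-0.7262,0.6875)
P = B + -3.00·ex + 1.89·ey = (0.5650,-0.8792)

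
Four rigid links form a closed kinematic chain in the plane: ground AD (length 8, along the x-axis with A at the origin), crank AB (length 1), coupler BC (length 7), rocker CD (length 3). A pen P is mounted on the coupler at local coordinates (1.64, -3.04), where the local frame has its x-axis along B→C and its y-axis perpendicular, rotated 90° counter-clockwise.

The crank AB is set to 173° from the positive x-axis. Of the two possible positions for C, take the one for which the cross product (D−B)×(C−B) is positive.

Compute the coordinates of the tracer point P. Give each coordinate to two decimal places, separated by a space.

A=(0,0), D=(8.00,0)
B = A + 1.00·(cos173°, sin173°) = (-0.9925, 0.1219)
|BD| = 8.9934
circle(B,7.00) ∩ circle(D,3.00): a=6.7205, h=1.9581
  candidates: C₊=(5.7539,1.9887) cross=17.610; C₋=(5.7008,-1.9271) cross=-17.610
  mode + wants cross > 0 → take C=(5.7539,1.9887) (cross=17.610)
ex = (C−B)/|BC| = (0.9638,0.2667); ey = (-0.2667,0.9638)
P = B + 1.64·ex + -3.04·ey = (1.3988,-2.3706)

1.40 -2.37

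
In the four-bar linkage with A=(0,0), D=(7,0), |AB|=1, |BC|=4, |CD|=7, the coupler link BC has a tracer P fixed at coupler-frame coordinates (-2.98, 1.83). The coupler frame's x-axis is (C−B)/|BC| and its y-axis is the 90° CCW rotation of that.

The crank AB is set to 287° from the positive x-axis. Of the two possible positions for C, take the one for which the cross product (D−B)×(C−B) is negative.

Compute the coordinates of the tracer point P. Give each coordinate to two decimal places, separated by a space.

0.88 2.49

A=(0,0), D=(7.00,0)
B = A + 1.00·(cos287°, sin287°) = (0.2924, -0.9563)
|BD| = 6.7755
circle(B,4.00) ∩ circle(D,7.00): a=0.9525, h=3.8849
  candidates: C₊=(0.6870,3.0242) cross=26.322; C₋=(1.7836,-4.6679) cross=-26.322
  mode - wants cross < 0 → take C=(1.7836,-4.6679) (cross=-26.322)
ex = (C−B)/|BC| = (0.3728,-0.9279); ey = (0.9279,0.3728)
P = B + -2.98·ex + 1.83·ey = (0.8794,2.4911)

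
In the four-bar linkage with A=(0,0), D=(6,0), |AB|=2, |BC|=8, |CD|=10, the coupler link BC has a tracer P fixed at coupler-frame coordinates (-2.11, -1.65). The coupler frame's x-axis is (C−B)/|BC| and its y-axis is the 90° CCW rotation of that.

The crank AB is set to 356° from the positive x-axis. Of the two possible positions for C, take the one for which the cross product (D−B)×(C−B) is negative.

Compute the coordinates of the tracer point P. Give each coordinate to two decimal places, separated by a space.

A=(0,0), D=(6.00,0)
B = A + 2.00·(cos356°, sin356°) = (1.9951, -0.1395)
|BD| = 4.0073
circle(B,8.00) ∩ circle(D,10.00): a=-2.4882, h=7.6032
  candidates: C₊=(-0.7562,7.3725) cross=30.468; C₋=(-0.2268,-7.8248) cross=-30.468
  mode - wants cross < 0 → take C=(-0.2268,-7.8248) (cross=-30.468)
ex = (C−B)/|BC| = (-0.2777,-0.9607); ey = (0.9607,-0.2777)
P = B + -2.11·ex + -1.65·ey = (0.9961,2.3457)

1.00 2.35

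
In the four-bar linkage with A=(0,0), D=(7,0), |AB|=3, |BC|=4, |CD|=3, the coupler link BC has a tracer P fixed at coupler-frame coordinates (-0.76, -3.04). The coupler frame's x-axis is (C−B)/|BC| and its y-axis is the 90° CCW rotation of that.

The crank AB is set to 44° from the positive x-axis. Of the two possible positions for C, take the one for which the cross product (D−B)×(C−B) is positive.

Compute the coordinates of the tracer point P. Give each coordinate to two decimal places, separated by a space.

2.00 -1.05

A=(0,0), D=(7.00,0)
B = A + 3.00·(cos44°, sin44°) = (2.1580, 2.0840)
|BD| = 5.2714
circle(B,4.00) ∩ circle(D,3.00): a=3.2997, h=2.2610
  candidates: C₊=(6.0827,2.8563) cross=11.919; C₋=(4.2950,-1.2973) cross=-11.919
  mode + wants cross > 0 → take C=(6.0827,2.8563) (cross=11.919)
ex = (C−B)/|BC| = (0.9812,0.1931); ey = (-0.1931,0.9812)
P = B + -0.76·ex + -3.04·ey = (1.9993,-1.0456)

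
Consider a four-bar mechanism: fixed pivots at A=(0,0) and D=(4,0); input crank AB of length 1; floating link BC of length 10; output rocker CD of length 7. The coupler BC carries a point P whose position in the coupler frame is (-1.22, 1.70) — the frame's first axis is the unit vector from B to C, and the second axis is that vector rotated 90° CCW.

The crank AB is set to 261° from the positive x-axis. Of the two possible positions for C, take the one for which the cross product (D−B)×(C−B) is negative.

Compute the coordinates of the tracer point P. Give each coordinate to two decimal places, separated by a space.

-0.63 1.05

A=(0,0), D=(4.00,0)
B = A + 1.00·(cos261°, sin261°) = (-0.1564, -0.9877)
|BD| = 4.2722
circle(B,10.00) ∩ circle(D,7.00): a=8.1049, h=5.8575
  candidates: C₊=(6.3747,6.5849) cross=25.024; C₋=(9.0831,-4.8127) cross=-25.024
  mode - wants cross < 0 → take C=(9.0831,-4.8127) (cross=-25.024)
ex = (C−B)/|BC| = (0.9240,-0.3825); ey = (0.3825,0.9240)
P = B + -1.22·ex + 1.70·ey = (-0.6334,1.0497)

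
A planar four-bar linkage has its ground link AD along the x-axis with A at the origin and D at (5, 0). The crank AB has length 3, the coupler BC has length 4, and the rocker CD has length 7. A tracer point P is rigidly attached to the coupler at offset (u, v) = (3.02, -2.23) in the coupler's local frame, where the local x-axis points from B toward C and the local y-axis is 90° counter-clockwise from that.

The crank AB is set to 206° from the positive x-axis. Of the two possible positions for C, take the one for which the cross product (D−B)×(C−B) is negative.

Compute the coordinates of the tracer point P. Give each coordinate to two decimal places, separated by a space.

A=(0,0), D=(5.00,0)
B = A + 3.00·(cos206°, sin206°) = (-2.6964, -1.3151)
|BD| = 7.8079
circle(B,4.00) ∩ circle(D,7.00): a=1.7907, h=3.5768
  candidates: C₊=(-1.5337,2.5122) cross=27.927; C₋=(-0.3288,-4.5392) cross=-27.927
  mode - wants cross < 0 → take C=(-0.3288,-4.5392) (cross=-27.927)
ex = (C−B)/|BC| = (0.5919,-0.8060); ey = (0.8060,0.5919)
P = B + 3.02·ex + -2.23·ey = (-2.7063,-5.0692)

-2.71 -5.07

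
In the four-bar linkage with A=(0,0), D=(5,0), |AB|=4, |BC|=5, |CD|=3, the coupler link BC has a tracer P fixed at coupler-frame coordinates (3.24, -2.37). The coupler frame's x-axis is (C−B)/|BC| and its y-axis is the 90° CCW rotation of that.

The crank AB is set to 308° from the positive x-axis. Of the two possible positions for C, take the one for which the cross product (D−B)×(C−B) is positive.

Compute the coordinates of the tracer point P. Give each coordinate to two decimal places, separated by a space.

A=(0,0), D=(5.00,0)
B = A + 4.00·(cos308°, sin308°) = (2.4626, -3.1520)
|BD| = 4.0464
circle(B,5.00) ∩ circle(D,3.00): a=4.0003, h=2.9996
  candidates: C₊=(2.6344,1.8450) cross=12.138; C₋=(7.3077,-1.9169) cross=-12.138
  mode + wants cross > 0 → take C=(2.6344,1.8450) (cross=12.138)
ex = (C−B)/|BC| = (0.0344,0.9994); ey = (-0.9994,0.0344)
P = B + 3.24·ex + -2.37·ey = (4.9426,0.0046)

4.94 0.00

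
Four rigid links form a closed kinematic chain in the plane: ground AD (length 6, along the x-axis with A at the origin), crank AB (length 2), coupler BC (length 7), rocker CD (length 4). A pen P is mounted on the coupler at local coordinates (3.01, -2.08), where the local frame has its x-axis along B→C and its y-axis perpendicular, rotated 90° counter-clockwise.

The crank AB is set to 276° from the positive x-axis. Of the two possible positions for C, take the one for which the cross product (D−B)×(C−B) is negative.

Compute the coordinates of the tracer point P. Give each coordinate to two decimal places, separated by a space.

A=(0,0), D=(6.00,0)
B = A + 2.00·(cos276°, sin276°) = (0.2091, -1.9890)
|BD| = 6.1230
circle(B,7.00) ∩ circle(D,4.00): a=5.7563, h=3.9832
  candidates: C₊=(4.3592,3.6480) cross=24.389; C₋=(6.9470,-3.8863) cross=-24.389
  mode - wants cross < 0 → take C=(6.9470,-3.8863) (cross=-24.389)
ex = (C−B)/|BC| = (0.9626,-0.2710); ey = (0.2710,0.9626)
P = B + 3.01·ex + -2.08·ey = (2.5426,-4.8070)

2.54 -4.81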